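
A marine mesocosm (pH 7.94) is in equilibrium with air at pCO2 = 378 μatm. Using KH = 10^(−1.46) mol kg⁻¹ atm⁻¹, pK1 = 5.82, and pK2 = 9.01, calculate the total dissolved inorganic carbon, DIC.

DIC = 1.89 mmol/kg

[CO2*] = KH · pCO2 = 10^(−1.46) × 378×10^-6 = 1.311×10^-5 mol/kg
α₀ = 1/(1 + K1/[H⁺] + K1K2/[H⁺]²) = 1/(1 + 10^+2.12 + 10^+1.05) = 0.006942
DIC = [CO2*]/α₀ = 1.311×10^-5 / 0.006942 = 1.89 mmol/kg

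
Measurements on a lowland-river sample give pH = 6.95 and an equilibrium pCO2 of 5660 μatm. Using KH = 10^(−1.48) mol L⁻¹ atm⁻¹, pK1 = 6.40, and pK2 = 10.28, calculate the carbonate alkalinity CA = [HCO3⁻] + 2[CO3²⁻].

[CO2*] = KH · pCO2 = 10^(−1.48) × 5660×10^-6 = 1.874×10^-4 mol/L
α₀ = 1/(1 + K1/[H⁺] + K1K2/[H⁺]²) = 1/(1 + 10^+0.55 + 10^-2.78) = 0.2198
DIC = [CO2*]/α₀ = 1.874×10^-4 / 0.2198 = 0.8527 mmol/L
CA = (α₁ + 2α₂)·DIC = (0.7798 + 2×0.0003648) × 0.8527 = 0.666 mmol/L

CA = 0.666 mmol/L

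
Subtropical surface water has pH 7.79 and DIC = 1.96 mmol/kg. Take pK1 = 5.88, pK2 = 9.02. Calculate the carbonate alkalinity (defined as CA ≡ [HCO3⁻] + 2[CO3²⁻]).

CA = 2.05 mmol/kg

CA = [HCO3⁻] + 2[CO3²⁻] = (α₁ + 2α₂)·DIC
At pH 7.79: [H⁺]/K1 = 10^-1.91 = 0.012303, K2/[H⁺] = 10^-1.23 = 0.058884
α₁ = 1/(1 + 0.012303 + 0.058884) = 1/1.0712 = 0.9335; α₂ = α₁·K2/[H⁺] = 0.05497
α₁ + 2α₂ = 1.0435
CA = 1.0435 × 1.96 = 2.05 mmol/kg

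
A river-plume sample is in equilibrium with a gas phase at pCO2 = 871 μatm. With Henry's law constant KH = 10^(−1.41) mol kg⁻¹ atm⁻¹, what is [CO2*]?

[CO2*] = 33.9 μmol/kg

KH = 10^(−1.41) = 3.890×10^-2 mol kg⁻¹ atm⁻¹
[CO2*] = KH · pCO2 = 3.890×10^-2 × 871×10^-6 atm = 3.39×10^-5 mol/kg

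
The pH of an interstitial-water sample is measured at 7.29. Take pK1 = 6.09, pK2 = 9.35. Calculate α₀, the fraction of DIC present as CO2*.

α₀ = 0.0589

α₀ = 1 / (1 + K1/[H⁺] + K1K2/[H⁺]²) = 1 / (1 + 10^+1.20 + 10^-0.86)
   = 1 / (1 + 15.849 + 0.13804) = 1/16.987 = 0.05887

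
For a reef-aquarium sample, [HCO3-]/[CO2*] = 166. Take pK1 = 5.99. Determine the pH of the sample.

pH = 8.21

From K1 = [H⁺][HCO3-]/[CO2*]:  pH = pK1 + log₁₀([HCO3-]/[CO2*])
log₁₀(166) = +2.220
pH = 5.99 + (+2.220) = 8.21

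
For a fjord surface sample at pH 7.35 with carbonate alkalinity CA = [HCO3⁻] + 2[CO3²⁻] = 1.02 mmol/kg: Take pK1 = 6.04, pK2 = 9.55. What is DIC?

DIC = 1.06 mmol/kg

CA = [HCO3⁻] + 2[CO3²⁻] = (α₁ + 2α₂)·DIC
At pH 7.35: [H⁺]/K1 = 10^-1.31 = 0.048978, K2/[H⁺] = 10^-2.20 = 0.0063096
α₁ = 1/(1 + 0.048978 + 0.0063096) = 1/1.0553 = 0.9476; α₂ = α₁·K2/[H⁺] = 0.005979
α₁ + 2α₂ = 0.9596
DIC = CA / (α₁ + 2α₂) = 1.02 / 0.9596 = 1.06 mmol/kg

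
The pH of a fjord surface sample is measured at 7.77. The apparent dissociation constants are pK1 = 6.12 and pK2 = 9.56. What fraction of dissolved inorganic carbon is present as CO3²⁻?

α₂ = 1 / (1 + [H⁺]/K2 + [H⁺]²/(K1K2)) = 1 / (1 + 10^+1.79 + 10^+0.14)
   = 1 / (1 + 61.660 + 1.3804) = 1/64.040 = 0.01562

α₂ = 0.0156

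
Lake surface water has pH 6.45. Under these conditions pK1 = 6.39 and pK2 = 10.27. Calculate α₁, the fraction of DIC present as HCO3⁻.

α₁ = 0.534

α₁ = 1 / (1 + [H⁺]/K1 + K2/[H⁺]) = 1 / (1 + 10^-0.06 + 10^-3.82)
   = 1 / (1 + 0.87096 + 0.00015136) = 1/1.8711 = 0.5344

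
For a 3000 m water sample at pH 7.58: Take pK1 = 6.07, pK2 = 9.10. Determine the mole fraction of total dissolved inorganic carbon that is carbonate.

α₂ = 0.0285

α₂ = 1 / (1 + [H⁺]/K2 + [H⁺]²/(K1K2)) = 1 / (1 + 10^+1.52 + 10^+0.01)
   = 1 / (1 + 33.113 + 1.0233) = 1/35.136 = 0.02846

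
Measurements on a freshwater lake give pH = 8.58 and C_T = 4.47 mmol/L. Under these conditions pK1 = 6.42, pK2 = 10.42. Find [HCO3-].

α₁ = 1 / (1 + [H⁺]/K1 + K2/[H⁺]) = 1 / (1 + 10^-2.16 + 10^-1.84)
   = 1 / (1 + 0.0069183 + 0.014454) = 1/1.0214 = 0.9791
[HCO3⁻] = α₁ × DIC = 0.9791 × 4.47 = 4.38 mmol/L

[HCO3⁻] = 4.38 mmol/L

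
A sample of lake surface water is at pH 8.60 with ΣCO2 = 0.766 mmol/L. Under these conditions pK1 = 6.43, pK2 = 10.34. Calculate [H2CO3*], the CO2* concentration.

α₀ = 1 / (1 + K1/[H⁺] + K1K2/[H⁺]²) = 1 / (1 + 10^+2.17 + 10^+0.43)
   = 1 / (1 + 147.91 + 2.6915) = 1/151.60 = 0.006596
[CO2*] = α₀ × DIC = 0.006596 × 0.766 = 0.00505 mmol/L = 5.05 μmol/L

[CO2*] = 5.05 μmol/L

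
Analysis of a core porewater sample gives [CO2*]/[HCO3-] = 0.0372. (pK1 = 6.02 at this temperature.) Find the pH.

From K1 = [H⁺][HCO3-]/[CO2*]:  pH = pK1 − log₁₀([CO2*]/[HCO3-])
log₁₀(0.0372) = -1.429
pH = 6.02 − (-1.429) = 7.45

pH = 7.45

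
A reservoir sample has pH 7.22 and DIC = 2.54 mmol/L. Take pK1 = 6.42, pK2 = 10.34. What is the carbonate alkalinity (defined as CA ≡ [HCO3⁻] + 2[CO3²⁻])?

CA = 2.19 mmol/L

CA = [HCO3⁻] + 2[CO3²⁻] = (α₁ + 2α₂)·DIC
At pH 7.22: [H⁺]/K1 = 10^-0.80 = 0.15849, K2/[H⁺] = 10^-3.12 = 0.00075858
α₁ = 1/(1 + 0.15849 + 0.00075858) = 1/1.1592 = 0.8626; α₂ = α₁·K2/[H⁺] = 0.0006544
α₁ + 2α₂ = 0.8639
CA = 0.8639 × 2.54 = 2.19 mmol/L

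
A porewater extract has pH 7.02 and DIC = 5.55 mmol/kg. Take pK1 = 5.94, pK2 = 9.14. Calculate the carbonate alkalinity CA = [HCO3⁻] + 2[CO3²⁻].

CA = [HCO3⁻] + 2[CO3²⁻] = (α₁ + 2α₂)·DIC
At pH 7.02: [H⁺]/K1 = 10^-1.08 = 0.083176, K2/[H⁺] = 10^-2.12 = 0.0075858
α₁ = 1/(1 + 0.083176 + 0.0075858) = 1/1.0908 = 0.9168; α₂ = α₁·K2/[H⁺] = 0.006955
α₁ + 2α₂ = 0.9307
CA = 0.9307 × 5.55 = 5.17 mmol/kg

CA = 5.17 mmol/kg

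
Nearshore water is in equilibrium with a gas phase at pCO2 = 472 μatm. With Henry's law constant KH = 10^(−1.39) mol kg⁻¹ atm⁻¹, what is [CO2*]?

[CO2*] = 19.2 μmol/kg

KH = 10^(−1.39) = 4.074×10^-2 mol kg⁻¹ atm⁻¹
[CO2*] = KH · pCO2 = 4.074×10^-2 × 472×10^-6 atm = 1.92×10^-5 mol/kg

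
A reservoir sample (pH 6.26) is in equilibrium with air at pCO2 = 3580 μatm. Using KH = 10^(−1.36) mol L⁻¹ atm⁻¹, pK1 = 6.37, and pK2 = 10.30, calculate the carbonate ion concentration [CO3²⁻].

[CO2*] = KH · pCO2 = 10^(−1.36) × 3580×10^-6 = 1.563×10^-4 mol/L
α₀ = 1/(1 + K1/[H⁺] + K1K2/[H⁺]²) = 1/(1 + 10^-0.11 + 10^-4.15) = 0.5630
DIC = [CO2*]/α₀ = 1.563×10^-4 / 0.5630 = 0.2776 mmol/L
[CO3²⁻] = α₂·DIC; α₂ = 3.985×10^-5, so [CO3²⁻] = 3.985×10^-5 × 0.2776 = 1.11×10^-5 mmol/L = 0.0111 μmol/L

[CO3²⁻] = 0.0111 μmol/L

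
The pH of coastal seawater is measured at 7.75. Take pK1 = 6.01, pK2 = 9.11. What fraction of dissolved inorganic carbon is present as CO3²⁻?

α₂ = 0.0411

α₂ = 1 / (1 + [H⁺]/K2 + [H⁺]²/(K1K2)) = 1 / (1 + 10^+1.36 + 10^-0.38)
   = 1 / (1 + 22.909 + 0.41687) = 1/24.326 = 0.04111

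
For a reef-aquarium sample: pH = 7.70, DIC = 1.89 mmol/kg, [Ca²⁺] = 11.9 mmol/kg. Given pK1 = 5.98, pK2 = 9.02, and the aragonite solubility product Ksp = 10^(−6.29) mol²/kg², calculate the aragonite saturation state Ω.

Ω = 1.97

α₂ = 1 / (1 + [H⁺]/K2 + [H⁺]²/(K1K2)) = 1 / (1 + 10^+1.32 + 10^-0.40)
   = 1 / (1 + 20.893 + 0.39811) = 1/22.291 = 0.04486
[CO3²⁻] = α₂ × DIC = 0.04486 × 1.89 = 0.08479 mmol/kg
Ksp = 10^(−6.29) = 5.129×10^-7
Ω = [Ca²⁺][CO3²⁻]/Ksp = (11.9×10^-3)(8.479×10^-5) / 5.129×10^-7 = 1.97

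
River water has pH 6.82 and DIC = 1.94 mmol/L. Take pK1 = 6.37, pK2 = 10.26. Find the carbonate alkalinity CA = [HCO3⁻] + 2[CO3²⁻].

CA = [HCO3⁻] + 2[CO3²⁻] = (α₁ + 2α₂)·DIC
At pH 6.82: [H⁺]/K1 = 10^-0.45 = 0.35481, K2/[H⁺] = 10^-3.44 = 0.00036308
α₁ = 1/(1 + 0.35481 + 0.00036308) = 1/1.3552 = 0.7379; α₂ = α₁·K2/[H⁺] = 0.0002679
α₁ + 2α₂ = 0.7384
CA = 0.7384 × 1.94 = 1.43 mmol/L

CA = 1.43 mmol/L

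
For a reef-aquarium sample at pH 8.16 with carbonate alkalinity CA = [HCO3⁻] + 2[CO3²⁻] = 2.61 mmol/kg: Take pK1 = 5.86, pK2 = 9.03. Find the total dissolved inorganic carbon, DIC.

DIC = 2.34 mmol/kg

CA = [HCO3⁻] + 2[CO3²⁻] = (α₁ + 2α₂)·DIC
At pH 8.16: [H⁺]/K1 = 10^-2.30 = 0.0050119, K2/[H⁺] = 10^-0.87 = 0.13490
α₁ = 1/(1 + 0.0050119 + 0.13490) = 1/1.1399 = 0.8773; α₂ = α₁·K2/[H⁺] = 0.1183
α₁ + 2α₂ = 1.1139
DIC = CA / (α₁ + 2α₂) = 2.61 / 1.1139 = 2.34 mmol/kg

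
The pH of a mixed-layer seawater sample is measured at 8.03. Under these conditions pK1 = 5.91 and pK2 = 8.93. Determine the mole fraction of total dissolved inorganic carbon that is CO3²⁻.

α₂ = 0.111

α₂ = 1 / (1 + [H⁺]/K2 + [H⁺]²/(K1K2)) = 1 / (1 + 10^+0.90 + 10^-1.22)
   = 1 / (1 + 7.9433 + 0.060256) = 1/9.0035 = 0.1111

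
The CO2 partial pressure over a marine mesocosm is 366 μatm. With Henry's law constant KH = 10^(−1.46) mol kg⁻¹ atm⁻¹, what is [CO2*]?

[CO2*] = 12.7 μmol/kg

KH = 10^(−1.46) = 3.467×10^-2 mol kg⁻¹ atm⁻¹
[CO2*] = KH · pCO2 = 3.467×10^-2 × 366×10^-6 atm = 1.27×10^-5 mol/kg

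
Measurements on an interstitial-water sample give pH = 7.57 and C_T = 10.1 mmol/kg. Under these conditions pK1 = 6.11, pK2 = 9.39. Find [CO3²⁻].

α₂ = 1 / (1 + [H⁺]/K2 + [H⁺]²/(K1K2)) = 1 / (1 + 10^+1.82 + 10^+0.36)
   = 1 / (1 + 66.069 + 2.2909) = 1/69.360 = 0.01442
[CO3²⁻] = α₂ × DIC = 0.01442 × 10.1 = 0.146 mmol/kg

[CO3²⁻] = 0.146 mmol/kg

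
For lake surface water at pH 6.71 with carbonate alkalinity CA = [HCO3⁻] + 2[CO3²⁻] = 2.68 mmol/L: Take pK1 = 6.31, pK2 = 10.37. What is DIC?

DIC = 3.75 mmol/L

CA = [HCO3⁻] + 2[CO3²⁻] = (α₁ + 2α₂)·DIC
At pH 6.71: [H⁺]/K1 = 10^-0.40 = 0.39811, K2/[H⁺] = 10^-3.66 = 0.00021878
α₁ = 1/(1 + 0.39811 + 0.00021878) = 1/1.3983 = 0.7151; α₂ = α₁·K2/[H⁺] = 0.0001565
α₁ + 2α₂ = 0.7155
DIC = CA / (α₁ + 2α₂) = 2.68 / 0.7155 = 3.75 mmol/L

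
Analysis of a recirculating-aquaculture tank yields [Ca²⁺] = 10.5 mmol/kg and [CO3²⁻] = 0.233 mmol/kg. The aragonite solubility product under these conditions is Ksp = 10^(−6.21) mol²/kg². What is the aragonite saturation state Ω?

Ω = 3.97

Ksp = 10^(−6.21) = 6.166×10^-7
Ω = [Ca²⁺][CO3²⁻]/Ksp = (10.5×10^-3)(0.233×10^-3) / 6.166×10^-7 = 3.97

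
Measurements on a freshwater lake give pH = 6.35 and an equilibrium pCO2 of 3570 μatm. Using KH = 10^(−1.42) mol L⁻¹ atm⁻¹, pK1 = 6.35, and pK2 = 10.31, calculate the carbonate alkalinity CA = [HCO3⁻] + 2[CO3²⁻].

[CO2*] = KH · pCO2 = 10^(−1.42) × 3570×10^-6 = 1.357×10^-4 mol/L
α₀ = 1/(1 + K1/[H⁺] + K1K2/[H⁺]²) = 1/(1 + 10^+0.00 + 10^-3.96) = 0.5000
DIC = [CO2*]/α₀ = 1.357×10^-4 / 0.5000 = 0.2715 mmol/L
CA = (α₁ + 2α₂)·DIC = (0.5000 + 2×5.482×10^-5) × 0.2715 = 0.136 mmol/L

CA = 0.136 mmol/L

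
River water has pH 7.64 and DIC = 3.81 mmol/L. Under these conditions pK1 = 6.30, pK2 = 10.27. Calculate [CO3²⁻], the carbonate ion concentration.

α₂ = 1 / (1 + [H⁺]/K2 + [H⁺]²/(K1K2)) = 1 / (1 + 10^+2.63 + 10^+1.29)
   = 1 / (1 + 426.58 + 19.498) = 1/447.08 = 0.002237
[CO3²⁻] = α₂ × DIC = 0.002237 × 3.81 = 0.00852 mmol/L = 8.52 μmol/L

[CO3²⁻] = 8.52 μmol/L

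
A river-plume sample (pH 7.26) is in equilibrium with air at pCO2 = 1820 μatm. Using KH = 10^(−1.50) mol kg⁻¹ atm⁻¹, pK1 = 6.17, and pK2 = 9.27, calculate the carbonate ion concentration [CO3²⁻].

[CO3²⁻] = 6.92 μmol/kg

[CO2*] = KH · pCO2 = 10^(−1.50) × 1820×10^-6 = 5.755×10^-5 mol/kg
α₀ = 1/(1 + K1/[H⁺] + K1K2/[H⁺]²) = 1/(1 + 10^+1.09 + 10^-0.92) = 0.07450
DIC = [CO2*]/α₀ = 5.755×10^-5 / 0.07450 = 0.7725 mmol/kg
[CO3²⁻] = α₂·DIC; α₂ = 0.008957, so [CO3²⁻] = 0.008957 × 0.7725 = 0.00692 mmol/kg = 6.92 μmol/kg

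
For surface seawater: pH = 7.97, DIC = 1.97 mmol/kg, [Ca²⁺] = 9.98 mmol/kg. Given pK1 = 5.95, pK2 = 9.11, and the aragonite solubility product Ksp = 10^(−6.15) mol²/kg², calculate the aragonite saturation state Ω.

Ω = 1.86

α₂ = 1 / (1 + [H⁺]/K2 + [H⁺]²/(K1K2)) = 1 / (1 + 10^+1.14 + 10^-0.88)
   = 1 / (1 + 13.804 + 0.13183) = 1/14.936 = 0.06695
[CO3²⁻] = α₂ × DIC = 0.06695 × 1.97 = 0.1319 mmol/kg
Ksp = 10^(−6.15) = 7.079×10^-7
Ω = [Ca²⁺][CO3²⁻]/Ksp = (9.98×10^-3)(1.319×10^-4) / 7.079×10^-7 = 1.86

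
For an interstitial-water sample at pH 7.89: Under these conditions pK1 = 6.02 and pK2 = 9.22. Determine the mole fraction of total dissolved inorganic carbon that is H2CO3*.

α₀ = 0.0127

α₀ = 1 / (1 + K1/[H⁺] + K1K2/[H⁺]²) = 1 / (1 + 10^+1.87 + 10^+0.54)
   = 1 / (1 + 74.131 + 3.4674) = 1/78.598 = 0.01272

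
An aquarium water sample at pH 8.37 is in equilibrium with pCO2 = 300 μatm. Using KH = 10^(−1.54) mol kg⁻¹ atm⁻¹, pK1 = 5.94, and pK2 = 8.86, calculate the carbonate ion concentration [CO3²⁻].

[CO3²⁻] = 0.754 mmol/kg

[CO2*] = KH · pCO2 = 10^(−1.54) × 300×10^-6 = 8.652×10^-6 mol/kg
α₀ = 1/(1 + K1/[H⁺] + K1K2/[H⁺]²) = 1/(1 + 10^+2.43 + 10^+1.94) = 0.002799
DIC = [CO2*]/α₀ = 8.652×10^-6 / 0.002799 = 3.091 mmol/kg
[CO3²⁻] = α₂·DIC; α₂ = 0.2438, so [CO3²⁻] = 0.2438 × 3.091 = 0.754 mmol/kg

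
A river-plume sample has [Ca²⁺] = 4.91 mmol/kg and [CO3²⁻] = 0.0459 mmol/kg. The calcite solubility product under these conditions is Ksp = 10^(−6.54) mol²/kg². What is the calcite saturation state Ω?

Ω = 0.781

Ksp = 10^(−6.54) = 2.884×10^-7
Ω = [Ca²⁺][CO3²⁻]/Ksp = (4.91×10^-3)(0.0459×10^-3) / 2.884×10^-7 = 0.781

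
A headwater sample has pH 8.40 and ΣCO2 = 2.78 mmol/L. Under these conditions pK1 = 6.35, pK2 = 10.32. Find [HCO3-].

α₁ = 1 / (1 + [H⁺]/K1 + K2/[H⁺]) = 1 / (1 + 10^-2.05 + 10^-1.92)
   = 1 / (1 + 0.0089125 + 0.012023) = 1/1.0209 = 0.9795
[HCO3⁻] = α₁ × DIC = 0.9795 × 2.78 = 2.72 mmol/L

[HCO3⁻] = 2.72 mmol/L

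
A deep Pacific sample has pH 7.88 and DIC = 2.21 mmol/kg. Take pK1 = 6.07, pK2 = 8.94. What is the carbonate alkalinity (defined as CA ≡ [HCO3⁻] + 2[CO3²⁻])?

CA = [HCO3⁻] + 2[CO3²⁻] = (α₁ + 2α₂)·DIC
At pH 7.88: [H⁺]/K1 = 10^-1.81 = 0.015488, K2/[H⁺] = 10^-1.06 = 0.087096
α₁ = 1/(1 + 0.015488 + 0.087096) = 1/1.1026 = 0.9070; α₂ = α₁·K2/[H⁺] = 0.07899
α₁ + 2α₂ = 1.0649
CA = 1.0649 × 2.21 = 2.35 mmol/kg

CA = 2.35 mmol/kg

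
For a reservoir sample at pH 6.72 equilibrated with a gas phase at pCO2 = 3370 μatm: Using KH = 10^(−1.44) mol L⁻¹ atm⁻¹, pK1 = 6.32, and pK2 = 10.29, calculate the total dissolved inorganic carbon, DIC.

[CO2*] = KH · pCO2 = 10^(−1.44) × 3370×10^-6 = 1.224×10^-4 mol/L
α₀ = 1/(1 + K1/[H⁺] + K1K2/[H⁺]²) = 1/(1 + 10^+0.40 + 10^-3.17) = 0.2847
DIC = [CO2*]/α₀ = 1.224×10^-4 / 0.2847 = 0.430 mmol/L

DIC = 0.430 mmol/L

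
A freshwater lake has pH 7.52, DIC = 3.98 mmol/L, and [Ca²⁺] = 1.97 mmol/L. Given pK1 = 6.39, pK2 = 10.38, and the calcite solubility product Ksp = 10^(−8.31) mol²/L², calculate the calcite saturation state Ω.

α₂ = 1 / (1 + [H⁺]/K2 + [H⁺]²/(K1K2)) = 1 / (1 + 10^+2.86 + 10^+1.73)
   = 1 / (1 + 724.44 + 53.703) = 1/779.14 = 0.001283
[CO3²⁻] = α₂ × DIC = 0.001283 × 3.98 = 0.005108 mmol/L = 5.108 μmol/L
Ksp = 10^(−8.31) = 4.898×10^-9
Ω = [Ca²⁺][CO3²⁻]/Ksp = (1.97×10^-3)(5.108×10^-6) / 4.898×10^-9 = 2.05

Ω = 2.05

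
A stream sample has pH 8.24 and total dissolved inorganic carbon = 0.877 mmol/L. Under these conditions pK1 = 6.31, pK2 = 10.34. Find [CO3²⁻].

[CO3²⁻] = 6.83 μmol/L

α₂ = 1 / (1 + [H⁺]/K2 + [H⁺]²/(K1K2)) = 1 / (1 + 10^+2.10 + 10^+0.17)
   = 1 / (1 + 125.89 + 1.4791) = 1/128.37 = 0.007790
[CO3²⁻] = α₂ × DIC = 0.007790 × 0.877 = 0.00683 mmol/L = 6.83 μmol/L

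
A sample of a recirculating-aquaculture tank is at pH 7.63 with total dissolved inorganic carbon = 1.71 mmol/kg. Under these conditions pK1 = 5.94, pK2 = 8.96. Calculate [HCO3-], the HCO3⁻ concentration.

α₁ = 1 / (1 + [H⁺]/K1 + K2/[H⁺]) = 1 / (1 + 10^-1.69 + 10^-1.33)
   = 1 / (1 + 0.020417 + 0.046774) = 1/1.0672 = 0.9370
[HCO3⁻] = α₁ × DIC = 0.9370 × 1.71 = 1.60 mmol/kg

[HCO3⁻] = 1.60 mmol/kg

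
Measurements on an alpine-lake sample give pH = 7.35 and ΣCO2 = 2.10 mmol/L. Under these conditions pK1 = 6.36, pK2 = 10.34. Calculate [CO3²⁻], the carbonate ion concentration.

α₂ = 1 / (1 + [H⁺]/K2 + [H⁺]²/(K1K2)) = 1 / (1 + 10^+2.99 + 10^+2.00)
   = 1 / (1 + 977.24 + 100.00) = 1/1078.2 = 0.0009274
[CO3²⁻] = α₂ × DIC = 0.0009274 × 2.10 = 0.00195 mmol/L = 1.95 μmol/L

[CO3²⁻] = 1.95 μmol/L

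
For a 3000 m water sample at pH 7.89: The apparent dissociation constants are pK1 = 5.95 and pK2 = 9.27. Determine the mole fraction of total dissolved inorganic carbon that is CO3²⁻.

α₂ = 0.0396

α₂ = 1 / (1 + [H⁺]/K2 + [H⁺]²/(K1K2)) = 1 / (1 + 10^+1.38 + 10^-0.56)
   = 1 / (1 + 23.988 + 0.27542) = 1/25.264 = 0.03958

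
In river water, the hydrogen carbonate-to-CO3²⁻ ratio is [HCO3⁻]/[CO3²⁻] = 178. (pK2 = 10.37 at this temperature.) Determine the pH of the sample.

pH = 8.12

From K2 = [H⁺][CO3²⁻]/[HCO3⁻]:  pH = pK2 − log₁₀([HCO3⁻]/[CO3²⁻])
log₁₀(178) = +2.250
pH = 10.37 − (+2.250) = 8.12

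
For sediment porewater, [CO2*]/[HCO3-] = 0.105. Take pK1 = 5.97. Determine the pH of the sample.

pH = 6.95

From K1 = [H⁺][HCO3-]/[CO2*]:  pH = pK1 − log₁₀([CO2*]/[HCO3-])
log₁₀(0.105) = -0.979
pH = 5.97 − (-0.979) = 6.95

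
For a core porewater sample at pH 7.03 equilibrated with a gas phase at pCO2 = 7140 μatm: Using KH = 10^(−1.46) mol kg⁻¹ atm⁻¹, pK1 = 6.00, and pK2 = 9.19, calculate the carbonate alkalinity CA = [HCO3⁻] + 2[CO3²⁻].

[CO2*] = KH · pCO2 = 10^(−1.46) × 7140×10^-6 = 2.476×10^-4 mol/kg
α₀ = 1/(1 + K1/[H⁺] + K1K2/[H⁺]²) = 1/(1 + 10^+1.03 + 10^-1.13) = 0.08482
DIC = [CO2*]/α₀ = 2.476×10^-4 / 0.08482 = 2.919 mmol/kg
CA = (α₁ + 2α₂)·DIC = (0.9089 + 2×0.006288) × 2.919 = 2.69 mmol/kg

CA = 2.69 mmol/kg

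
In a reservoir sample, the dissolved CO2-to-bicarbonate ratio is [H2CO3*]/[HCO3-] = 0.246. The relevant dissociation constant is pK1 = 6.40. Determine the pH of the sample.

pH = 7.01

From K1 = [H⁺][HCO3-]/[H2CO3*]:  pH = pK1 − log₁₀([H2CO3*]/[HCO3-])
log₁₀(0.246) = -0.609
pH = 6.40 − (-0.609) = 7.01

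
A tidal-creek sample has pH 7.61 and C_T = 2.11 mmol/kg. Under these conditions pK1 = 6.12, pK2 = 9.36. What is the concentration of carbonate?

α₂ = 1 / (1 + [H⁺]/K2 + [H⁺]²/(K1K2)) = 1 / (1 + 10^+1.75 + 10^+0.26)
   = 1 / (1 + 56.234 + 1.8197) = 1/59.054 = 0.01693
[CO3²⁻] = α₂ × DIC = 0.01693 × 2.11 = 0.0357 mmol/kg

[CO3²⁻] = 0.0357 mmol/kg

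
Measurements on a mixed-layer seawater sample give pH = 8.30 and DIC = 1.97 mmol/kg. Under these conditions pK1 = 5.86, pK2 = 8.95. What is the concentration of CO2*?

[CO2*] = 5.83 μmol/kg

α₀ = 1 / (1 + K1/[H⁺] + K1K2/[H⁺]²) = 1 / (1 + 10^+2.44 + 10^+1.79)
   = 1 / (1 + 275.42 + 61.660) = 1/338.08 = 0.002958
[CO2*] = α₀ × DIC = 0.002958 × 1.97 = 0.00583 mmol/kg = 5.83 μmol/kg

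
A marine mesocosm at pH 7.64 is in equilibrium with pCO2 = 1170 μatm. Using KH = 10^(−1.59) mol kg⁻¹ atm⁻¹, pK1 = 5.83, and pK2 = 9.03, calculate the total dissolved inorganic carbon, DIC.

DIC = 2.05 mmol/kg

[CO2*] = KH · pCO2 = 10^(−1.59) × 1170×10^-6 = 3.007×10^-5 mol/kg
α₀ = 1/(1 + K1/[H⁺] + K1K2/[H⁺]²) = 1/(1 + 10^+1.81 + 10^+0.42) = 0.01466
DIC = [CO2*]/α₀ = 3.007×10^-5 / 0.01466 = 2.05 mmol/kg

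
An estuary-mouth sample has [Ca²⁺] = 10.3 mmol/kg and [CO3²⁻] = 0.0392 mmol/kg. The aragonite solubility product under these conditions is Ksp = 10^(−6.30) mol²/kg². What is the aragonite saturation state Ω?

Ω = 0.806

Ksp = 10^(−6.30) = 5.012×10^-7
Ω = [Ca²⁺][CO3²⁻]/Ksp = (10.3×10^-3)(0.0392×10^-3) / 5.012×10^-7 = 0.806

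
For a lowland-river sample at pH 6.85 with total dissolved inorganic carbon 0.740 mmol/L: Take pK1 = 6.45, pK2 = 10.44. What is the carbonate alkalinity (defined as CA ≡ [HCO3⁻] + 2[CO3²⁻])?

CA = 0.529 mmol/L

CA = [HCO3⁻] + 2[CO3²⁻] = (α₁ + 2α₂)·DIC
At pH 6.85: [H⁺]/K1 = 10^-0.40 = 0.39811, K2/[H⁺] = 10^-3.59 = 0.00025704
α₁ = 1/(1 + 0.39811 + 0.00025704) = 1/1.3984 = 0.7151; α₂ = α₁·K2/[H⁺] = 0.0001838
α₁ + 2α₂ = 0.7155
CA = 0.7155 × 0.740 = 0.529 mmol/L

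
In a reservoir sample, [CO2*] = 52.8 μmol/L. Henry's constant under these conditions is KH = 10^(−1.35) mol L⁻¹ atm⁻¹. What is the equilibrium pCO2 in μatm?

pCO2 = 1180 μatm

KH = 10^(−1.35) = 4.467×10^-2 mol L⁻¹ atm⁻¹
pCO2 = [CO2*]/KH = 52.8×10^-6 / 4.467×10^-2 = 1.18×10^-3 atm = 1180 μatm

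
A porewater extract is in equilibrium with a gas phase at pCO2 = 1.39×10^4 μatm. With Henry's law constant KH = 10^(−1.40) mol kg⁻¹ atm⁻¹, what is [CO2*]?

KH = 10^(−1.40) = 3.981×10^-2 mol kg⁻¹ atm⁻¹
[CO2*] = KH · pCO2 = 3.981×10^-2 × 1.39×10^4×10^-6 atm = 5.53×10^-4 mol/kg

[CO2*] = 553 μmol/kg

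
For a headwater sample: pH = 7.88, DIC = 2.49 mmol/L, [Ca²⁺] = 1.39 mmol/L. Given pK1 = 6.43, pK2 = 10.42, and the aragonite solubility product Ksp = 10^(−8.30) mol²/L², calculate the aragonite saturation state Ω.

Ω = 1.92

α₂ = 1 / (1 + [H⁺]/K2 + [H⁺]²/(K1K2)) = 1 / (1 + 10^+2.54 + 10^+1.09)
   = 1 / (1 + 346.74 + 12.303) = 1/360.04 = 0.002777
[CO3²⁻] = α₂ × DIC = 0.002777 × 2.49 = 0.006916 mmol/L = 6.916 μmol/L
Ksp = 10^(−8.30) = 5.012×10^-9
Ω = [Ca²⁺][CO3²⁻]/Ksp = (1.39×10^-3)(6.916×10^-6) / 5.012×10^-9 = 1.92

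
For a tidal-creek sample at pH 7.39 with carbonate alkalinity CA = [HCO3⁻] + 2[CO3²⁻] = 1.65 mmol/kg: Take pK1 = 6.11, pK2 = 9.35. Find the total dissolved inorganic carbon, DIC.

DIC = 1.72 mmol/kg

CA = [HCO3⁻] + 2[CO3²⁻] = (α₁ + 2α₂)·DIC
At pH 7.39: [H⁺]/K1 = 10^-1.28 = 0.052481, K2/[H⁺] = 10^-1.96 = 0.010965
α₁ = 1/(1 + 0.052481 + 0.010965) = 1/1.0634 = 0.9403; α₂ = α₁·K2/[H⁺] = 0.01031
α₁ + 2α₂ = 0.9610
DIC = CA / (α₁ + 2α₂) = 1.65 / 0.9610 = 1.72 mmol/kg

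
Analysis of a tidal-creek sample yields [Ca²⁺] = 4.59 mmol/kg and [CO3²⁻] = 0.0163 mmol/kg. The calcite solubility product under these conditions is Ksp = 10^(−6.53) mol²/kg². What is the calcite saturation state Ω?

Ω = 0.254

Ksp = 10^(−6.53) = 2.951×10^-7
Ω = [Ca²⁺][CO3²⁻]/Ksp = (4.59×10^-3)(0.0163×10^-3) / 2.951×10^-7 = 0.254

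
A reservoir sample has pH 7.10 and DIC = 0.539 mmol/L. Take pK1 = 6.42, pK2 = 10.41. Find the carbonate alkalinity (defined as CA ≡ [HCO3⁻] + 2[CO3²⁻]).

CA = 0.446 mmol/L

CA = [HCO3⁻] + 2[CO3²⁻] = (α₁ + 2α₂)·DIC
At pH 7.10: [H⁺]/K1 = 10^-0.68 = 0.20893, K2/[H⁺] = 10^-3.31 = 0.00048978
α₁ = 1/(1 + 0.20893 + 0.00048978) = 1/1.2094 = 0.8268; α₂ = α₁·K2/[H⁺] = 0.0004050
α₁ + 2α₂ = 0.8277
CA = 0.8277 × 0.539 = 0.446 mmol/L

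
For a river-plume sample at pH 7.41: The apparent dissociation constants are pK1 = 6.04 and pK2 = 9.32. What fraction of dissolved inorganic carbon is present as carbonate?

α₂ = 0.0117

α₂ = 1 / (1 + [H⁺]/K2 + [H⁺]²/(K1K2)) = 1 / (1 + 10^+1.91 + 10^+0.54)
   = 1 / (1 + 81.283 + 3.4674) = 1/85.750 = 0.01166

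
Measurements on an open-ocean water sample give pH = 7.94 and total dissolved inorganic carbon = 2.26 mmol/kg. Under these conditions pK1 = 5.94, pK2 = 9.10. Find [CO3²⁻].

α₂ = 1 / (1 + [H⁺]/K2 + [H⁺]²/(K1K2)) = 1 / (1 + 10^+1.16 + 10^-0.84)
   = 1 / (1 + 14.454 + 0.14454) = 1/15.599 = 0.06411
[CO3²⁻] = α₂ × DIC = 0.06411 × 2.26 = 0.145 mmol/kg

[CO3²⁻] = 0.145 mmol/kg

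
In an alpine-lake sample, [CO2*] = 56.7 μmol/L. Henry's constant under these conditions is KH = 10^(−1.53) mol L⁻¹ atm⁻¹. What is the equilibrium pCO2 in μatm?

KH = 10^(−1.53) = 2.951×10^-2 mol L⁻¹ atm⁻¹
pCO2 = [CO2*]/KH = 56.7×10^-6 / 2.951×10^-2 = 1.92×10^-3 atm = 1920 μatm

pCO2 = 1920 μatm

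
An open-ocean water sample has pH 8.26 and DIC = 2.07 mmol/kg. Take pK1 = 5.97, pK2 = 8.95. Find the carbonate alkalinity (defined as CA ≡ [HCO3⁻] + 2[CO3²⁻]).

CA = [HCO3⁻] + 2[CO3²⁻] = (α₁ + 2α₂)·DIC
At pH 8.26: [H⁺]/K1 = 10^-2.29 = 0.0051286, K2/[H⁺] = 10^-0.69 = 0.20417
α₁ = 1/(1 + 0.0051286 + 0.20417) = 1/1.2093 = 0.8269; α₂ = α₁·K2/[H⁺] = 0.1688
α₁ + 2α₂ = 1.1646
CA = 1.1646 × 2.07 = 2.41 mmol/kg

CA = 2.41 mmol/kg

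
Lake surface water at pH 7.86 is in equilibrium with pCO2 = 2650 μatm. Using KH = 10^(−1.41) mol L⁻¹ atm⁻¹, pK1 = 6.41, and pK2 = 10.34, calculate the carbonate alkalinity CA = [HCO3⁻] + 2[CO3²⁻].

CA = 2.92 mmol/L

[CO2*] = KH · pCO2 = 10^(−1.41) × 2650×10^-6 = 1.031×10^-4 mol/L
α₀ = 1/(1 + K1/[H⁺] + K1K2/[H⁺]²) = 1/(1 + 10^+1.45 + 10^-1.03) = 0.03416
DIC = [CO2*]/α₀ = 1.031×10^-4 / 0.03416 = 3.018 mmol/L
CA = (α₁ + 2α₂)·DIC = (0.9627 + 2×0.003188) × 3.018 = 2.92 mmol/L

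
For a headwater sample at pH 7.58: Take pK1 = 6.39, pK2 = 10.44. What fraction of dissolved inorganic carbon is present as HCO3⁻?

α₁ = 0.938

α₁ = 1 / (1 + [H⁺]/K1 + K2/[H⁺]) = 1 / (1 + 10^-1.19 + 10^-2.86)
   = 1 / (1 + 0.064565 + 0.0013804) = 1/1.0659 = 0.9381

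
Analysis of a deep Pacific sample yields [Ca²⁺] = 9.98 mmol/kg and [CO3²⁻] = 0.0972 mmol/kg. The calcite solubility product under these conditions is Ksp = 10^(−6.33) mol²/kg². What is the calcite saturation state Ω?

Ω = 2.07

Ksp = 10^(−6.33) = 4.677×10^-7
Ω = [Ca²⁺][CO3²⁻]/Ksp = (9.98×10^-3)(0.0972×10^-3) / 4.677×10^-7 = 2.07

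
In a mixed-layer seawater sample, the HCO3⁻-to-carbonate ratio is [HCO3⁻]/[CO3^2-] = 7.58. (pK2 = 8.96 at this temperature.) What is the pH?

pH = 8.08

From K2 = [H⁺][CO3^2-]/[HCO3⁻]:  pH = pK2 − log₁₀([HCO3⁻]/[CO3^2-])
log₁₀(7.58) = +0.880
pH = 8.96 − (+0.880) = 8.08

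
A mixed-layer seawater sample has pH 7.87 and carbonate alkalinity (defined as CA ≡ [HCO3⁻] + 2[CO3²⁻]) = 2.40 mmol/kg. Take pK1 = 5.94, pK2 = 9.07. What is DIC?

CA = [HCO3⁻] + 2[CO3²⁻] = (α₁ + 2α₂)·DIC
At pH 7.87: [H⁺]/K1 = 10^-1.93 = 0.011749, K2/[H⁺] = 10^-1.20 = 0.063096
α₁ = 1/(1 + 0.011749 + 0.063096) = 1/1.0748 = 0.9304; α₂ = α₁·K2/[H⁺] = 0.05870
α₁ + 2α₂ = 1.0478
DIC = CA / (α₁ + 2α₂) = 2.40 / 1.0478 = 2.29 mmol/kg

DIC = 2.29 mmol/kg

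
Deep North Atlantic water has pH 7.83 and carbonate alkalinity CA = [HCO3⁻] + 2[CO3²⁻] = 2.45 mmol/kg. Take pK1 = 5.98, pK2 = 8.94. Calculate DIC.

CA = [HCO3⁻] + 2[CO3²⁻] = (α₁ + 2α₂)·DIC
At pH 7.83: [H⁺]/K1 = 10^-1.85 = 0.014125, K2/[H⁺] = 10^-1.11 = 0.077625
α₁ = 1/(1 + 0.014125 + 0.077625) = 1/1.0918 = 0.9160; α₂ = α₁·K2/[H⁺] = 0.07110
α₁ + 2α₂ = 1.0582
DIC = CA / (α₁ + 2α₂) = 2.45 / 1.0582 = 2.32 mmol/kg

DIC = 2.32 mmol/kg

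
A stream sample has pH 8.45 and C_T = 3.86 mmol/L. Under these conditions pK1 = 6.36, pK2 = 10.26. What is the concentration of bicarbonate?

[HCO3⁻] = 3.77 mmol/L

α₁ = 1 / (1 + [H⁺]/K1 + K2/[H⁺]) = 1 / (1 + 10^-2.09 + 10^-1.81)
   = 1 / (1 + 0.0081283 + 0.015488) = 1/1.0236 = 0.9769
[HCO3⁻] = α₁ × DIC = 0.9769 × 3.86 = 3.77 mmol/L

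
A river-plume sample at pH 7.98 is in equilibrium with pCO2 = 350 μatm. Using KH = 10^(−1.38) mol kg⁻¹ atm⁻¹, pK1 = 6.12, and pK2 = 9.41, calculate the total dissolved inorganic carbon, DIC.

[CO2*] = KH · pCO2 = 10^(−1.38) × 350×10^-6 = 1.459×10^-5 mol/kg
α₀ = 1/(1 + K1/[H⁺] + K1K2/[H⁺]²) = 1/(1 + 10^+1.86 + 10^+0.43) = 0.01313
DIC = [CO2*]/α₀ = 1.459×10^-5 / 0.01313 = 1.11 mmol/kg

DIC = 1.11 mmol/kg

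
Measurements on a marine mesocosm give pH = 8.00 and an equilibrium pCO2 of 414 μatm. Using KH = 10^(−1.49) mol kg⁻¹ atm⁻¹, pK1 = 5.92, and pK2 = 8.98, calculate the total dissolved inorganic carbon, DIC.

[CO2*] = KH · pCO2 = 10^(−1.49) × 414×10^-6 = 1.340×10^-5 mol/kg
α₀ = 1/(1 + K1/[H⁺] + K1K2/[H⁺]²) = 1/(1 + 10^+2.08 + 10^+1.10) = 0.007473
DIC = [CO2*]/α₀ = 1.340×10^-5 / 0.007473 = 1.79 mmol/kg

DIC = 1.79 mmol/kg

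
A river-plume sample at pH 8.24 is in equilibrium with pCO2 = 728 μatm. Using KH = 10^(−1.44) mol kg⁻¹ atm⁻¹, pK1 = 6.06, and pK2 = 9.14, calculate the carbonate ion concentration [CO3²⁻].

[CO2*] = KH · pCO2 = 10^(−1.44) × 728×10^-6 = 2.643×10^-5 mol/kg
α₀ = 1/(1 + K1/[H⁺] + K1K2/[H⁺]²) = 1/(1 + 10^+2.18 + 10^+1.28) = 0.005834
DIC = [CO2*]/α₀ = 2.643×10^-5 / 0.005834 = 4.531 mmol/kg
[CO3²⁻] = α₂·DIC; α₂ = 0.1112, so [CO3²⁻] = 0.1112 × 4.531 = 0.504 mmol/kg

[CO3²⁻] = 0.504 mmol/kg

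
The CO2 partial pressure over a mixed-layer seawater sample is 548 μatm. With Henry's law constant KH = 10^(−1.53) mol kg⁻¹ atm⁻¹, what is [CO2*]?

[CO2*] = 16.2 μmol/kg

KH = 10^(−1.53) = 2.951×10^-2 mol kg⁻¹ atm⁻¹
[CO2*] = KH · pCO2 = 2.951×10^-2 × 548×10^-6 atm = 1.62×10^-5 mol/kg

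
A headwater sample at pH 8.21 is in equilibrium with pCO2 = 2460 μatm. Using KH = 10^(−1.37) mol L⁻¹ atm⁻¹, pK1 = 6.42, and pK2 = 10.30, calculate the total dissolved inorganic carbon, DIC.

[CO2*] = KH · pCO2 = 10^(−1.37) × 2460×10^-6 = 1.049×10^-4 mol/L
α₀ = 1/(1 + K1/[H⁺] + K1K2/[H⁺]²) = 1/(1 + 10^+1.79 + 10^-0.30) = 0.01583
DIC = [CO2*]/α₀ = 1.049×10^-4 / 0.01583 = 6.63 mmol/L

DIC = 6.63 mmol/L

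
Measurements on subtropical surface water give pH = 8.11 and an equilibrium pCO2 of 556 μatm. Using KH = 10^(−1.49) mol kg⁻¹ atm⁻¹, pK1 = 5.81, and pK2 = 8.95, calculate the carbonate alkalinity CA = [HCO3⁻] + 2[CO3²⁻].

[CO2*] = KH · pCO2 = 10^(−1.49) × 556×10^-6 = 1.799×10^-5 mol/kg
α₀ = 1/(1 + K1/[H⁺] + K1K2/[H⁺]²) = 1/(1 + 10^+2.30 + 10^+1.46) = 0.004360
DIC = [CO2*]/α₀ = 1.799×10^-5 / 0.004360 = 4.127 mmol/kg
CA = (α₁ + 2α₂)·DIC = (0.8699 + 2×0.1257) × 4.127 = 4.63 mmol/kg

CA = 4.63 mmol/kg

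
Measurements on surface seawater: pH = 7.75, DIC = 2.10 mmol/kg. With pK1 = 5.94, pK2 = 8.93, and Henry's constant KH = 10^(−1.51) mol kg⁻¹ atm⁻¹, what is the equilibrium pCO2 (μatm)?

α₀ = 1 / (1 + K1/[H⁺] + K1K2/[H⁺]²) = 1 / (1 + 10^+1.81 + 10^+0.63)
   = 1 / (1 + 64.565 + 4.2658) = 1/69.831 = 0.01432
[CO2*] = α₀ × DIC = 0.01432 × 2.10 = 0.03007 mmol/kg
pCO2 = [CO2*]/KH = 3.007×10^-5 / 3.090×10^-2 = 973 μatm

pCO2 = 973 μatm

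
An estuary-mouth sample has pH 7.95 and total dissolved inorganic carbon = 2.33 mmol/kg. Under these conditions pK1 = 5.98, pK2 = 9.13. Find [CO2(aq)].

α₀ = 1 / (1 + K1/[H⁺] + K1K2/[H⁺]²) = 1 / (1 + 10^+1.97 + 10^+0.79)
   = 1 / (1 + 93.325 + 6.1660) = 1/100.49 = 0.009951
[CO2*] = α₀ × DIC = 0.009951 × 2.33 = 0.0232 mmol/kg

[CO2*] = 0.0232 mmol/kg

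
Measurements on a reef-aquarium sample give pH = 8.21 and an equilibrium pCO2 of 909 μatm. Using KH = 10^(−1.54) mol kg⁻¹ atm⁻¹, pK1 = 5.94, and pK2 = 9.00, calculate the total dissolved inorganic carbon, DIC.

DIC = 5.70 mmol/kg

[CO2*] = KH · pCO2 = 10^(−1.54) × 909×10^-6 = 2.622×10^-5 mol/kg
α₀ = 1/(1 + K1/[H⁺] + K1K2/[H⁺]²) = 1/(1 + 10^+2.27 + 10^+1.48) = 0.004600
DIC = [CO2*]/α₀ = 2.622×10^-5 / 0.004600 = 5.70 mmol/kg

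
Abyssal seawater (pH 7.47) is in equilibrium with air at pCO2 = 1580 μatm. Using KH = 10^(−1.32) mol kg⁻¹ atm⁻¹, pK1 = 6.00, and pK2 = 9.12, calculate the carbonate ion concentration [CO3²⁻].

[CO3²⁻] = 0.0500 mmol/kg

[CO2*] = KH · pCO2 = 10^(−1.32) × 1580×10^-6 = 7.562×10^-5 mol/kg
α₀ = 1/(1 + K1/[H⁺] + K1K2/[H⁺]²) = 1/(1 + 10^+1.47 + 10^-0.18) = 0.03208
DIC = [CO2*]/α₀ = 7.562×10^-5 / 0.03208 = 2.357 mmol/kg
[CO3²⁻] = α₂·DIC; α₂ = 0.02119, so [CO3²⁻] = 0.02119 × 2.357 = 0.0500 mmol/kg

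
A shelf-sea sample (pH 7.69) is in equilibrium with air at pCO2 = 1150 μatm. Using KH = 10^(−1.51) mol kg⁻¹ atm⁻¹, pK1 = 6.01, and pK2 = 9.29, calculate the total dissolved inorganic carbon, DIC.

[CO2*] = KH · pCO2 = 10^(−1.51) × 1150×10^-6 = 3.554×10^-5 mol/kg
α₀ = 1/(1 + K1/[H⁺] + K1K2/[H⁺]²) = 1/(1 + 10^+1.68 + 10^+0.08) = 0.01997
DIC = [CO2*]/α₀ = 3.554×10^-5 / 0.01997 = 1.78 mmol/kg

DIC = 1.78 mmol/kg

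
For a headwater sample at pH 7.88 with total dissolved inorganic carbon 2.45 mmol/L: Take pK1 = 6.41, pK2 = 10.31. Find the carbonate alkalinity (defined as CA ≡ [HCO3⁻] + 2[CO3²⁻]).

CA = 2.38 mmol/L

CA = [HCO3⁻] + 2[CO3²⁻] = (α₁ + 2α₂)·DIC
At pH 7.88: [H⁺]/K1 = 10^-1.47 = 0.033884, K2/[H⁺] = 10^-2.43 = 0.0037154
α₁ = 1/(1 + 0.033884 + 0.0037154) = 1/1.0376 = 0.9638; α₂ = α₁·K2/[H⁺] = 0.003581
α₁ + 2α₂ = 0.9709
CA = 0.9709 × 2.45 = 2.38 mmol/L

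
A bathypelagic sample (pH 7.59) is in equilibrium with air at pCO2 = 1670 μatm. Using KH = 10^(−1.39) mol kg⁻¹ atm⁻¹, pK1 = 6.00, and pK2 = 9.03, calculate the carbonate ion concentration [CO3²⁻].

[CO2*] = KH · pCO2 = 10^(−1.39) × 1670×10^-6 = 6.803×10^-5 mol/kg
α₀ = 1/(1 + K1/[H⁺] + K1K2/[H⁺]²) = 1/(1 + 10^+1.59 + 10^+0.15) = 0.02420
DIC = [CO2*]/α₀ = 6.803×10^-5 / 0.02420 = 2.811 mmol/kg
[CO3²⁻] = α₂·DIC; α₂ = 0.03419, so [CO3²⁻] = 0.03419 × 2.811 = 0.0961 mmol/kg

[CO3²⁻] = 0.0961 mmol/kg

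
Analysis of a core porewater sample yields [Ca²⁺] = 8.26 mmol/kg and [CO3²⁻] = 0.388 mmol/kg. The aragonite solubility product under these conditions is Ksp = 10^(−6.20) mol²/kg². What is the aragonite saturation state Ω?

Ω = 5.08

Ksp = 10^(−6.20) = 6.310×10^-7
Ω = [Ca²⁺][CO3²⁻]/Ksp = (8.26×10^-3)(0.388×10^-3) / 6.310×10^-7 = 5.08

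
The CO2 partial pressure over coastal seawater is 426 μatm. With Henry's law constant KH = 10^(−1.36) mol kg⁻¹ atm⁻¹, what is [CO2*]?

[CO2*] = 18.6 μmol/kg

KH = 10^(−1.36) = 4.365×10^-2 mol kg⁻¹ atm⁻¹
[CO2*] = KH · pCO2 = 4.365×10^-2 × 426×10^-6 atm = 1.86×10^-5 mol/kg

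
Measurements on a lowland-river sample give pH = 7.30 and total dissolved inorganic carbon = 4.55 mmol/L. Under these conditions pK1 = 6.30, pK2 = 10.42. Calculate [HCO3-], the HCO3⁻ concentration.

α₁ = 1 / (1 + [H⁺]/K1 + K2/[H⁺]) = 1 / (1 + 10^-1.00 + 10^-3.12)
   = 1 / (1 + 0.10000 + 0.00075858) = 1/1.1008 = 0.9085
[HCO3⁻] = α₁ × DIC = 0.9085 × 4.55 = 4.13 mmol/L

[HCO3⁻] = 4.13 mmol/L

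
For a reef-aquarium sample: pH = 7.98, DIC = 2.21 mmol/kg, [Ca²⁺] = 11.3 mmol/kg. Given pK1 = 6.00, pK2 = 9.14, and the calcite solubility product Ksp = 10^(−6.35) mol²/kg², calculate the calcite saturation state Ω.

Ω = 3.58

α₂ = 1 / (1 + [H⁺]/K2 + [H⁺]²/(K1K2)) = 1 / (1 + 10^+1.16 + 10^-0.82)
   = 1 / (1 + 14.454 + 0.15136) = 1/15.606 = 0.06408
[CO3²⁻] = α₂ × DIC = 0.06408 × 2.21 = 0.1416 mmol/kg
Ksp = 10^(−6.35) = 4.467×10^-7
Ω = [Ca²⁺][CO3²⁻]/Ksp = (11.3×10^-3)(1.416×10^-4) / 4.467×10^-7 = 3.58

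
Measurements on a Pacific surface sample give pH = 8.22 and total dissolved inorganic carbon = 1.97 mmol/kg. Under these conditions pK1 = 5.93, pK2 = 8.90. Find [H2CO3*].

α₀ = 1 / (1 + K1/[H⁺] + K1K2/[H⁺]²) = 1 / (1 + 10^+2.29 + 10^+1.61)
   = 1 / (1 + 194.98 + 40.738) = 1/236.72 = 0.004224
[CO2*] = α₀ × DIC = 0.004224 × 1.97 = 0.00832 mmol/kg = 8.32 μmol/kg

[CO2*] = 8.32 μmol/kg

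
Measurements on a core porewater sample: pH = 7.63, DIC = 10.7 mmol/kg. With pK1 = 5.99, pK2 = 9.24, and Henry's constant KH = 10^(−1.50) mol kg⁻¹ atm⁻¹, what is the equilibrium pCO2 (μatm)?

pCO2 = 7400 μatm

α₀ = 1 / (1 + K1/[H⁺] + K1K2/[H⁺]²) = 1 / (1 + 10^+1.64 + 10^+0.03)
   = 1 / (1 + 43.652 + 1.0715) = 1/45.723 = 0.02187
[CO2*] = α₀ × DIC = 0.02187 × 10.7 = 0.2340 mmol/kg
pCO2 = [CO2*]/KH = 2.340×10^-4 / 3.162×10^-2 = 7400 μatm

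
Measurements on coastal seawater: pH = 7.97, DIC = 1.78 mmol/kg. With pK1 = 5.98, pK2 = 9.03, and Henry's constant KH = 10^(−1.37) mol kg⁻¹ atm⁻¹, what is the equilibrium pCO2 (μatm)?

α₀ = 1 / (1 + K1/[H⁺] + K1K2/[H⁺]²) = 1 / (1 + 10^+1.99 + 10^+0.93)
   = 1 / (1 + 97.724 + 8.5114) = 1/107.24 = 0.009325
[CO2*] = α₀ × DIC = 0.009325 × 1.78 = 0.01660 mmol/kg = 16.60 μmol/kg
pCO2 = [CO2*]/KH = 1.660×10^-5 / 4.266×10^-2 = 389 μatm

pCO2 = 389 μatm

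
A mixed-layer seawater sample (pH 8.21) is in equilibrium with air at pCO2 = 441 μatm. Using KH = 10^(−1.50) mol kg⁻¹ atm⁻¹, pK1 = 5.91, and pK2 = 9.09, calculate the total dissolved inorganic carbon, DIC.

DIC = 3.16 mmol/kg

[CO2*] = KH · pCO2 = 10^(−1.50) × 441×10^-6 = 1.395×10^-5 mol/kg
α₀ = 1/(1 + K1/[H⁺] + K1K2/[H⁺]²) = 1/(1 + 10^+2.30 + 10^+1.42) = 0.004409
DIC = [CO2*]/α₀ = 1.395×10^-5 / 0.004409 = 3.16 mmol/kg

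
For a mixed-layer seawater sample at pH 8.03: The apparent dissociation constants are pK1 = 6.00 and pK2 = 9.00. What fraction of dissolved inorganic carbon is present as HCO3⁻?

α₁ = 1 / (1 + [H⁺]/K1 + K2/[H⁺]) = 1 / (1 + 10^-2.03 + 10^-0.97)
   = 1 / (1 + 0.0093325 + 0.10715) = 1/1.1165 = 0.8957

α₁ = 0.896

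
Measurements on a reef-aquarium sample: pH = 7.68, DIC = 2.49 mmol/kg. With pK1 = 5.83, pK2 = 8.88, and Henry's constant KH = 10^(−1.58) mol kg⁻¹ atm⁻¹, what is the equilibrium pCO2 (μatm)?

pCO2 = 1240 μatm

α₀ = 1 / (1 + K1/[H⁺] + K1K2/[H⁺]²) = 1 / (1 + 10^+1.85 + 10^+0.65)
   = 1 / (1 + 70.795 + 4.4668) = 1/76.261 = 0.01311
[CO2*] = α₀ × DIC = 0.01311 × 2.49 = 0.03265 mmol/kg
pCO2 = [CO2*]/KH = 3.265×10^-5 / 2.630×10^-2 = 1240 μatm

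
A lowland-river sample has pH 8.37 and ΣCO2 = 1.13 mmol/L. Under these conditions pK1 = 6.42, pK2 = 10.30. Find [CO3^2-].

α₂ = 1 / (1 + [H⁺]/K2 + [H⁺]²/(K1K2)) = 1 / (1 + 10^+1.93 + 10^-0.02)
   = 1 / (1 + 85.114 + 0.95499) = 1/87.069 = 0.01149
[CO3²⁻] = α₂ × DIC = 0.01149 × 1.13 = 0.0130 mmol/L = 13.0 μmol/L

[CO3²⁻] = 13.0 μmol/L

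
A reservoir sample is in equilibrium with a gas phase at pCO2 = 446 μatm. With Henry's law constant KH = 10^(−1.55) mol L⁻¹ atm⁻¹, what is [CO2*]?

KH = 10^(−1.55) = 2.818×10^-2 mol L⁻¹ atm⁻¹
[CO2*] = KH · pCO2 = 2.818×10^-2 × 446×10^-6 atm = 1.26×10^-5 mol/L

[CO2*] = 12.6 μmol/L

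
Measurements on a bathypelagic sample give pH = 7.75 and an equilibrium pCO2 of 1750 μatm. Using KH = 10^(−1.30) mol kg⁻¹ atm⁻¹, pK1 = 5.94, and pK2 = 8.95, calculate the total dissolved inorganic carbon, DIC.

DIC = 6.11 mmol/kg

[CO2*] = KH · pCO2 = 10^(−1.30) × 1750×10^-6 = 8.771×10^-5 mol/kg
α₀ = 1/(1 + K1/[H⁺] + K1K2/[H⁺]²) = 1/(1 + 10^+1.81 + 10^+0.61) = 0.01436
DIC = [CO2*]/α₀ = 8.771×10^-5 / 0.01436 = 6.11 mmol/kg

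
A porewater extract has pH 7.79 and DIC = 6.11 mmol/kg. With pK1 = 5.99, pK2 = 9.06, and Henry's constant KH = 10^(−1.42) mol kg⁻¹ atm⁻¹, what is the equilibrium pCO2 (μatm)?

α₀ = 1 / (1 + K1/[H⁺] + K1K2/[H⁺]²) = 1 / (1 + 10^+1.80 + 10^+0.53)
   = 1 / (1 + 63.096 + 3.3884) = 1/67.484 = 0.01482
[CO2*] = α₀ × DIC = 0.01482 × 6.11 = 0.09054 mmol/kg
pCO2 = [CO2*]/KH = 9.054×10^-5 / 3.802×10^-2 = 2380 μatm

pCO2 = 2380 μatm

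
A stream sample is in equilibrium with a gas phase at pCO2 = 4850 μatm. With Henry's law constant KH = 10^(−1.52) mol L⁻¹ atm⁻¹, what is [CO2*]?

[CO2*] = 146 μmol/L

KH = 10^(−1.52) = 3.020×10^-2 mol L⁻¹ atm⁻¹
[CO2*] = KH · pCO2 = 3.020×10^-2 × 4850×10^-6 atm = 1.46×10^-4 mol/L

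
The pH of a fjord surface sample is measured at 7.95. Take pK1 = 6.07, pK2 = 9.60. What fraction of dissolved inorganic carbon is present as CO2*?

α₀ = 1 / (1 + K1/[H⁺] + K1K2/[H⁺]²) = 1 / (1 + 10^+1.88 + 10^+0.23)
   = 1 / (1 + 75.858 + 1.6982) = 1/78.556 = 0.01273

α₀ = 0.0127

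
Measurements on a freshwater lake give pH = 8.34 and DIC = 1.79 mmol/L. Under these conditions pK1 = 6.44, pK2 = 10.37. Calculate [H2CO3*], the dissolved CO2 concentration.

[CO2*] = 0.0221 mmol/L

α₀ = 1 / (1 + K1/[H⁺] + K1K2/[H⁺]²) = 1 / (1 + 10^+1.90 + 10^-0.13)
   = 1 / (1 + 79.433 + 0.74131) = 1/81.174 = 0.01232
[CO2*] = α₀ × DIC = 0.01232 × 1.79 = 0.0221 mmol/L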